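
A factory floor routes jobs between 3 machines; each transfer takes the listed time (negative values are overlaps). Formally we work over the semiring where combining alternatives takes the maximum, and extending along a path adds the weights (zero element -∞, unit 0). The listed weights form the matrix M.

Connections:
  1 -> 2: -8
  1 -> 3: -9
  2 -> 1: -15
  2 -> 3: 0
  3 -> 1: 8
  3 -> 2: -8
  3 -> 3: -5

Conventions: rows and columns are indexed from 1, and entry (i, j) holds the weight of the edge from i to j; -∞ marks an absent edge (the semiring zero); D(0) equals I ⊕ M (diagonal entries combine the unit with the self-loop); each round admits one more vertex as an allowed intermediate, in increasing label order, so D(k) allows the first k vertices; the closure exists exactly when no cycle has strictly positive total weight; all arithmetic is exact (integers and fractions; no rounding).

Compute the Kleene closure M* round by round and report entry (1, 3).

D(0):
  [0, -8, -9]
  [-15, 0, 0]
  [8, -8, 0]
D(1):
  [0, -8, -9]
  [-15, 0, 0]
  [8, 0, 0]
D(2):
  [0, -8, -8]
  [-15, 0, 0]
  [8, 0, 0]
D(3):
  [0, -8, -8]
  [8, 0, 0]
  [8, 0, 0]
Answer: M*[1][3] = -8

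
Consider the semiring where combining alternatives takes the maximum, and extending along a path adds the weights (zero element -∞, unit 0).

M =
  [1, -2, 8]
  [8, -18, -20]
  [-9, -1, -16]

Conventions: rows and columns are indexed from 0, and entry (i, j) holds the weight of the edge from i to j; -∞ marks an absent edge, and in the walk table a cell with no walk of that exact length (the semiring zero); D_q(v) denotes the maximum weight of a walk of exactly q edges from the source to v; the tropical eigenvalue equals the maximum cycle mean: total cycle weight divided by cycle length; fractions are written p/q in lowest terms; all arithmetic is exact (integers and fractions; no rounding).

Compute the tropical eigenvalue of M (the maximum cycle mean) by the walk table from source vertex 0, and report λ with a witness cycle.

q=0: [0, -∞, -∞]
q=1: [1, -2, 8]
q=2: [6, 7, 9]
q=3: [15, 8, 14]
Optimal cycle mean attained by: cycle 0->2->1->0, total 8 + (-1) + 8, length 3.
Answer: λ = 5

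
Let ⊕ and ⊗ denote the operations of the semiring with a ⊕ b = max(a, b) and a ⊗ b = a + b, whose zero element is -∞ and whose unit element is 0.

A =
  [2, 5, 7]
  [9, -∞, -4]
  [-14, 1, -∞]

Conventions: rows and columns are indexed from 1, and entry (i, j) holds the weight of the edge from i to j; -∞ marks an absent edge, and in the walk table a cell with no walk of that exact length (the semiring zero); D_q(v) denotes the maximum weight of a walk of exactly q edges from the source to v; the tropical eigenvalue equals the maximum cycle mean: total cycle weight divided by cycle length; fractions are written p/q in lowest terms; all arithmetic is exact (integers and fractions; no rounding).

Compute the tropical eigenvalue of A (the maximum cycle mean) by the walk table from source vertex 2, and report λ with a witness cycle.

q=0: [-∞, 0, -∞]
q=1: [9, -∞, -4]
q=2: [11, 14, 16]
q=3: [23, 17, 18]
Optimal cycle mean attained by: cycle 1->2->1, total 5 + 9, length 2.
Answer: λ = 7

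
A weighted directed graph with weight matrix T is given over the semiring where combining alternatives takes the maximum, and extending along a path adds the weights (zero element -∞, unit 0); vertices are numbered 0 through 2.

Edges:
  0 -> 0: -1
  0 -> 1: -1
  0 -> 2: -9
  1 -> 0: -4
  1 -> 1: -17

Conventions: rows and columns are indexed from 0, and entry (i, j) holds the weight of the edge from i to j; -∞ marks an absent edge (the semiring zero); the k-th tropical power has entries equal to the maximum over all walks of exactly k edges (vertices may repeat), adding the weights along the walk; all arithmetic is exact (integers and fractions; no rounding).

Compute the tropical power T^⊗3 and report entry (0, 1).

T^⊗2:
  [-2, -2, -10]
  [-5, -5, -13]
  [-∞, -∞, -∞]
T^⊗3:
  [-3, -3, -11]
  [-6, -6, -14]
  [-∞, -∞, -∞]
Key observation: the optimum is the walk 0->0->0->1, with weight (-1) + (-1) + (-1) = -3.
Optimal value attained by: walk 0->0->0->1.
Answer: (T^⊗3)[0][1] = -3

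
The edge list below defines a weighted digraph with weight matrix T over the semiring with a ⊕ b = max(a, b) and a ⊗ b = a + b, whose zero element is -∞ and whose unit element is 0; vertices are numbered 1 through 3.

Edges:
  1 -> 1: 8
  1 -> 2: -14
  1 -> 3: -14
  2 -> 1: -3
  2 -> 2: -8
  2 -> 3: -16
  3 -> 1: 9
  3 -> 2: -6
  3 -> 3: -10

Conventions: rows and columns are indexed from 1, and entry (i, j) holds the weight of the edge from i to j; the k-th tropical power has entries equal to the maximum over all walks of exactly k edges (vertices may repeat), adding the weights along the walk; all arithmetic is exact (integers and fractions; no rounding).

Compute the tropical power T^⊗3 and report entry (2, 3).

T^⊗2:
  [16, -6, -6]
  [5, -16, -17]
  [17, -5, -5]
T^⊗3:
  [24, 2, 2]
  [13, -9, -9]
  [25, 3, 3]
Key observation: the optimum is the walk 2->1->1->3, with weight (-3) + 8 + (-14) = -9.
Optimal value attained by: walk 2->1->1->3.
Answer: (T^⊗3)[2][3] = -9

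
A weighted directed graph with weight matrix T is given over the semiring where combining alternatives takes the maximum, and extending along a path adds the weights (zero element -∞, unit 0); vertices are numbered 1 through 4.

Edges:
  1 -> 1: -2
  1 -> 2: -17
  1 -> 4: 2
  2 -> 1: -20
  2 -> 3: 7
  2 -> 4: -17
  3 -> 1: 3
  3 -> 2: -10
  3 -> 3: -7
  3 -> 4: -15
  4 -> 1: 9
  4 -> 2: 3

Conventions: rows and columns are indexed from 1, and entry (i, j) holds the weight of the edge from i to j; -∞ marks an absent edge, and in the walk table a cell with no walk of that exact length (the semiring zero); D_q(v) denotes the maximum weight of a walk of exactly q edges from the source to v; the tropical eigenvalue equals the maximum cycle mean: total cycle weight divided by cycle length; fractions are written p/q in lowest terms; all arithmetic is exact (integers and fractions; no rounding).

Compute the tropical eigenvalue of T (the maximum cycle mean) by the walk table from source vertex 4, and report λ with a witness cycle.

q=0: [-∞, -∞, -∞, 0]
q=1: [9, 3, -∞, -∞]
q=2: [7, -8, 10, 11]
q=3: [20, 14, 3, 9]
q=4: [18, 12, 21, 22]
Optimal cycle mean attained by: cycle 1->4->1, total 2 + 9, length 2.
Answer: λ = 11/2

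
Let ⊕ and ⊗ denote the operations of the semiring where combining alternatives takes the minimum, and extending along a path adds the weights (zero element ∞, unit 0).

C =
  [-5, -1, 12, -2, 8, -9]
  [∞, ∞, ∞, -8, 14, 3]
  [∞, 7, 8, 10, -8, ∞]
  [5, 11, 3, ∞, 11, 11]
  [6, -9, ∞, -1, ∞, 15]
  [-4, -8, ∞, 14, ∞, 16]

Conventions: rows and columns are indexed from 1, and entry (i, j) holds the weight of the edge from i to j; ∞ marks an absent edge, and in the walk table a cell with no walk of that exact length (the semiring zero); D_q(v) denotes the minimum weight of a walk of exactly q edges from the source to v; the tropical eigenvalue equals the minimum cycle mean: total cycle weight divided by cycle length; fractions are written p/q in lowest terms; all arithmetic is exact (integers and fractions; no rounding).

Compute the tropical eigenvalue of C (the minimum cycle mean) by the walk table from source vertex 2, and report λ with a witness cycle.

q=0: [∞, 0, ∞, ∞, ∞, ∞]
q=1: [∞, ∞, ∞, -8, 14, 3]
q=2: [-3, -5, -5, 13, 3, 3]
q=3: [-8, -6, 3, -13, -13, -12]
q=4: [-16, -22, -10, -14, -5, -17]
q=5: [-21, -25, -11, -30, -18, -25]
q=6: [-29, -33, -27, -33, -19, -30]
Optimal cycle mean attained by: cycle 1->6->1, total (-9) + (-4), length 2.
Answer: λ = -13/2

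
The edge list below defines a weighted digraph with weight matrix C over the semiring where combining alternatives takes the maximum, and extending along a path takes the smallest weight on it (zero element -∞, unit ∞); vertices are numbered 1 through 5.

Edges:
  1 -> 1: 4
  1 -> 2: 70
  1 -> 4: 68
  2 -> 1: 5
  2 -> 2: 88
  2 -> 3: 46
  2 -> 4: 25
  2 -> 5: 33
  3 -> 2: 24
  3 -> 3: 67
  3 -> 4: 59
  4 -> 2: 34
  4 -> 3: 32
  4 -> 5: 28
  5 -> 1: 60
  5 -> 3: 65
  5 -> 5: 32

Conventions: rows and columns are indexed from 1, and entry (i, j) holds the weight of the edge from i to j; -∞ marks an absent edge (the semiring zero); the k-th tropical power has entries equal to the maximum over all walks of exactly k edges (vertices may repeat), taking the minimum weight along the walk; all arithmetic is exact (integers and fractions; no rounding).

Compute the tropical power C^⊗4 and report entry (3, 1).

C^⊗2:
  [5, 70, 46, 25, 33]
  [33, 88, 46, 46, 33]
  [5, 34, 67, 59, 28]
  [28, 34, 34, 32, 33]
  [32, 60, 65, 60, 32]
C^⊗3:
  [33, 70, 46, 46, 33]
  [33, 88, 46, 46, 33]
  [28, 34, 67, 59, 33]
  [33, 34, 34, 34, 33]
  [32, 60, 65, 59, 33]
C^⊗4:
  [33, 70, 46, 46, 33]
  [33, 88, 46, 46, 33]
  [33, 34, 67, 59, 33]
  [33, 34, 34, 34, 33]
  [33, 60, 65, 59, 33]
Key observation: the optimum is the walk 3->4->2->5->1, with weight 59 min 34 min 33 min 60 = 33.
Optimal value attained by: walk 3->4->2->5->1.
Answer: (C^⊗4)[3][1] = 33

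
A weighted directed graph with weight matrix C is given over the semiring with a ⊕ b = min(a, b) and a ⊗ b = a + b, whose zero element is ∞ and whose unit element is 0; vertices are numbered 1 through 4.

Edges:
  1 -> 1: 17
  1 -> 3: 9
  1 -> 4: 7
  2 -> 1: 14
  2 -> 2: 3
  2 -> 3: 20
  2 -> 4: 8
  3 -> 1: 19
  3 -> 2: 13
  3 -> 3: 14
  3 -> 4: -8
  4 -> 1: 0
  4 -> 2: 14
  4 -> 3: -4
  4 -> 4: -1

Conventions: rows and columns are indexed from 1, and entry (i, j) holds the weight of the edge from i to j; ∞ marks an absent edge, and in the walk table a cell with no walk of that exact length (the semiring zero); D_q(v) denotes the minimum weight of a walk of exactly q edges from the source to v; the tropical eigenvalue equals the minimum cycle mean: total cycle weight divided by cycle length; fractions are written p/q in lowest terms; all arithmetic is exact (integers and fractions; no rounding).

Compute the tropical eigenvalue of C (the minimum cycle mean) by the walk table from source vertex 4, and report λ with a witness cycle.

q=0: [∞, ∞, ∞, 0]
q=1: [0, 14, -4, -1]
q=2: [-1, 9, -5, -12]
q=3: [-12, 2, -16, -13]
q=4: [-13, -3, -17, -24]
Optimal cycle mean attained by: cycle 3->4->3, total (-8) + (-4), length 2.
Answer: λ = -6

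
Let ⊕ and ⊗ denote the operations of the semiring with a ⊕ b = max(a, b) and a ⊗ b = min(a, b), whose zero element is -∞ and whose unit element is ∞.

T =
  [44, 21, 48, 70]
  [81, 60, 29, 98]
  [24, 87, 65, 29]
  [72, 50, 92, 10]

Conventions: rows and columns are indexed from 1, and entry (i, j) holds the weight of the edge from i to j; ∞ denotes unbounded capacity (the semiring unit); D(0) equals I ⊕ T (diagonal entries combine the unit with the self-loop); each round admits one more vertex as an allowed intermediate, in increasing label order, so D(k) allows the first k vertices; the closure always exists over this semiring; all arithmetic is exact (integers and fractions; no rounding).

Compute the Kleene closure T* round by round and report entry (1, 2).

D(0):
  [∞, 21, 48, 70]
  [81, ∞, 29, 98]
  [24, 87, ∞, 29]
  [72, 50, 92, ∞]
D(1):
  [∞, 21, 48, 70]
  [81, ∞, 48, 98]
  [24, 87, ∞, 29]
  [72, 50, 92, ∞]
D(2):
  [∞, 21, 48, 70]
  [81, ∞, 48, 98]
  [81, 87, ∞, 87]
  [72, 50, 92, ∞]
D(3):
  [∞, 48, 48, 70]
  [81, ∞, 48, 98]
  [81, 87, ∞, 87]
  [81, 87, 92, ∞]
D(4):
  [∞, 70, 70, 70]
  [81, ∞, 92, 98]
  [81, 87, ∞, 87]
  [81, 87, 92, ∞]
Answer: T*[1][2] = 70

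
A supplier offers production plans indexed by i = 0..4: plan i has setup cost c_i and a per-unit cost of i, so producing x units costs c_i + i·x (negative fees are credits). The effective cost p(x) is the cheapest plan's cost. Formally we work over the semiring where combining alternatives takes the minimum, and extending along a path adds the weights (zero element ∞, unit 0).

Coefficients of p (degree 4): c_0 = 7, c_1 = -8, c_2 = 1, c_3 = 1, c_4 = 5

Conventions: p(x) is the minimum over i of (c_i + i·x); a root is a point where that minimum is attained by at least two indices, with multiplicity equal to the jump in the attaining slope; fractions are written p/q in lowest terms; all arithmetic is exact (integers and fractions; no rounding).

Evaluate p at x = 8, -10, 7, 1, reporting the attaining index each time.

p(8) = min(7+0·8=7, -8+1·8=0, 1+2·8=17, 1+3·8=25, 5+4·8=37) = 0 (attained by i=1)
p(-10) = min(7+0·(-10)=7, -8+1·(-10)=-18, 1+2·(-10)=-19, 1+3·(-10)=-29, 5+4·(-10)=-35) = -35 (attained by i=4)
p(7) = min(7+0·7=7, -8+1·7=-1, 1+2·7=15, 1+3·7=22, 5+4·7=33) = -1 (attained by i=1)
p(1) = min(7+0·1=7, -8+1·1=-7, 1+2·1=3, 1+3·1=4, 5+4·1=9) = -7 (attained by i=1)
Answer: p(8) = 0; p(-10) = -35; p(7) = -1; p(1) = -7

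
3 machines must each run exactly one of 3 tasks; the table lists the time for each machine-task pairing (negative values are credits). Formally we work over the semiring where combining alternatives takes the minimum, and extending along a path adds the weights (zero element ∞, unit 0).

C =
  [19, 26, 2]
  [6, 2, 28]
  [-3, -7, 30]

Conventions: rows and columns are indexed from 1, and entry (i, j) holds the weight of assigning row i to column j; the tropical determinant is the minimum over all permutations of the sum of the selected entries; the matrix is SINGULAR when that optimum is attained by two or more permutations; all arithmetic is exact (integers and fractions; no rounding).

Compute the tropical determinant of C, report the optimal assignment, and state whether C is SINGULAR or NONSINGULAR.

σ = (1, 2, 3): 19 + 2 + 30 = 51
σ = (1, 3, 2): 19 + 28 + (-7) = 40
σ = (2, 1, 3): 26 + 6 + 30 = 62
σ = (2, 3, 1): 26 + 28 + (-3) = 51
σ = (3, 1, 2): 2 + 6 + (-7) = 1
σ = (3, 2, 1): 2 + 2 + (-3) = 1
Optimal value attained by: σ = (3, 1, 2).
Answer: det⊕(C) = 1; verdict: SINGULAR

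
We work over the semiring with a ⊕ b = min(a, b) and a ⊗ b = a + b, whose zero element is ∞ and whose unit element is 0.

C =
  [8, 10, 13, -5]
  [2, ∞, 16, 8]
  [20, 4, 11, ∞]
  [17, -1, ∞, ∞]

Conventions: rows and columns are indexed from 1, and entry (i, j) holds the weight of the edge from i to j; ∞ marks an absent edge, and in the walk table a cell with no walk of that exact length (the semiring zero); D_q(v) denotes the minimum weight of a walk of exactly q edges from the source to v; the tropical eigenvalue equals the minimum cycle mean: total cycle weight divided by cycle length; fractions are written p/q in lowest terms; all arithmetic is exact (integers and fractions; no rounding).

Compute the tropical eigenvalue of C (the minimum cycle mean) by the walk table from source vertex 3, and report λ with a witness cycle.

q=0: [∞, ∞, 0, ∞]
q=1: [20, 4, 11, ∞]
q=2: [6, 15, 20, 12]
q=3: [14, 11, 19, 1]
q=4: [13, 0, 27, 9]
Optimal cycle mean attained by: cycle 1->4->2->1, total (-5) + (-1) + 2, length 3.
Answer: λ = -4/3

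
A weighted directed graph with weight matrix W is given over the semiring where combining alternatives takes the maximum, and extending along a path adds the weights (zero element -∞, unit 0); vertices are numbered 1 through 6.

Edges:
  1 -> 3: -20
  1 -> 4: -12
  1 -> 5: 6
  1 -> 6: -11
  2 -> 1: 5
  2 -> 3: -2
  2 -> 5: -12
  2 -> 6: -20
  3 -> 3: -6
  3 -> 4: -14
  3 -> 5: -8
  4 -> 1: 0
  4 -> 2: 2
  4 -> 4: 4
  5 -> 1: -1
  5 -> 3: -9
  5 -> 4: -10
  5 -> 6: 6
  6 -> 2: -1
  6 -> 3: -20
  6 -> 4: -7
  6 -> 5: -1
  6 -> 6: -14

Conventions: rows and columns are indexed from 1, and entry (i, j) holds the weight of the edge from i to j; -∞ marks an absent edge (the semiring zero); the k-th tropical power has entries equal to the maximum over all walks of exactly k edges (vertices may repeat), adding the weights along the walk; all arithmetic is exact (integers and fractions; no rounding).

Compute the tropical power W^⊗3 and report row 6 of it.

W^⊗2:
  [5, -10, -3, -4, -12, 12]
  [-13, -21, -8, -7, 11, -6]
  [-9, -12, -12, -10, -14, -2]
  [7, 6, 0, 8, 6, -11]
  [-10, 5, -14, -1, 5, -8]
  [4, -5, -3, -3, -13, 5]
W^⊗3:
  [-4, 11, -8, 5, 11, -2]
  [10, -5, 2, 1, -7, 17]
  [-7, -3, -14, -6, -3, -8]
  [11, 10, 4, 12, 13, 12]
  [10, 1, 3, 3, -4, 11]
  [0, 4, -7, 1, 10, -7]
Answer: row 6 of W^⊗3 = [0, 4, -7, 1, 10, -7]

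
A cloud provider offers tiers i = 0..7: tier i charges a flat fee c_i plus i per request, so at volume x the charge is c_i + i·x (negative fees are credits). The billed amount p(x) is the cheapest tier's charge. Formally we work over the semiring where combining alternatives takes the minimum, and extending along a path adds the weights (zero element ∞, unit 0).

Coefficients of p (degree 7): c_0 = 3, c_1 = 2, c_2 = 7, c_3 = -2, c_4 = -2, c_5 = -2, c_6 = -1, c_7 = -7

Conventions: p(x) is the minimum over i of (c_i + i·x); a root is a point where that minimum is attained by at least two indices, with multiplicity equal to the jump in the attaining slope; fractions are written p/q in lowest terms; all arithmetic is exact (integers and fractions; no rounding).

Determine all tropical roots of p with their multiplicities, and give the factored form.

hull edge (i=0, c=3) to (i=3, c=-2): slope -5/3, span 3
hull edge (i=3, c=-2) to (i=7, c=-7): slope -5/4, span 4
Factored form: p(x) = -7 ⊗ (x ⊕ 5/4) ⊗ (x ⊕ 5/4) ⊗ (x ⊕ 5/4) ⊗ (x ⊕ 5/4) ⊗ (x ⊕ 5/3) ⊗ (x ⊕ 5/3) ⊗ (x ⊕ 5/3)
Answer: roots = 5/4 (mult 4), 5/3 (mult 3)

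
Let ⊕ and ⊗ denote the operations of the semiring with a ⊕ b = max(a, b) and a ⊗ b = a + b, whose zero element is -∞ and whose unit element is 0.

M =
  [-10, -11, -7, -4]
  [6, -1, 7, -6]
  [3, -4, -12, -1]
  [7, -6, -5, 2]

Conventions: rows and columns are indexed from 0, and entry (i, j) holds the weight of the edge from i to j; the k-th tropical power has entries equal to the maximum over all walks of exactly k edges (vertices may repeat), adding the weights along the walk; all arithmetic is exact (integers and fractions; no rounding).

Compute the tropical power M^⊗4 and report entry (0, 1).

M^⊗2:
  [3, -10, -4, -2]
  [10, 3, 6, 6]
  [6, -5, 3, 1]
  [9, -4, 1, 4]
M^⊗3:
  [5, -8, -3, 0]
  [13, 2, 10, 8]
  [8, -1, 2, 3]
  [11, -2, 3, 6]
M^⊗4:
  [7, -6, -1, 2]
  [15, 6, 9, 10]
  [10, -2, 6, 5]
  [13, 0, 5, 8]
Key observation: the optimum is the walk 0->3->3->0->1, with weight (-4) + 2 + 7 + (-11) = -6.
Optimal value attained by: walk 0->3->3->0->1.
Answer: (M^⊗4)[0][1] = -6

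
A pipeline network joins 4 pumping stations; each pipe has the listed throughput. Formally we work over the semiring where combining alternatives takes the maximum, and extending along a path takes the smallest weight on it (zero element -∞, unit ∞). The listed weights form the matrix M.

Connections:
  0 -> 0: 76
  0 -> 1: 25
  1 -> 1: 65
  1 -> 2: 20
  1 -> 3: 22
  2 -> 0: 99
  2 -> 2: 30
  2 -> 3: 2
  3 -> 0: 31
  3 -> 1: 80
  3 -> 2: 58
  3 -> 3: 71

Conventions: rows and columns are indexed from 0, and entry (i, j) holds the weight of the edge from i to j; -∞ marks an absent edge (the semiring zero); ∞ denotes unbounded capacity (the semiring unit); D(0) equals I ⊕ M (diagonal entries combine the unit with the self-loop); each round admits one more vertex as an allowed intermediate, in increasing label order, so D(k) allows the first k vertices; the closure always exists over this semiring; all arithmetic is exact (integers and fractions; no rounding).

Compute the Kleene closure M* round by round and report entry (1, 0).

D(0):
  [∞, 25, -∞, -∞]
  [-∞, ∞, 20, 22]
  [99, -∞, ∞, 2]
  [31, 80, 58, ∞]
D(1):
  [∞, 25, -∞, -∞]
  [-∞, ∞, 20, 22]
  [99, 25, ∞, 2]
  [31, 80, 58, ∞]
D(2):
  [∞, 25, 20, 22]
  [-∞, ∞, 20, 22]
  [99, 25, ∞, 22]
  [31, 80, 58, ∞]
D(3):
  [∞, 25, 20, 22]
  [20, ∞, 20, 22]
  [99, 25, ∞, 22]
  [58, 80, 58, ∞]
D(4):
  [∞, 25, 22, 22]
  [22, ∞, 22, 22]
  [99, 25, ∞, 22]
  [58, 80, 58, ∞]
Answer: M*[1][0] = 22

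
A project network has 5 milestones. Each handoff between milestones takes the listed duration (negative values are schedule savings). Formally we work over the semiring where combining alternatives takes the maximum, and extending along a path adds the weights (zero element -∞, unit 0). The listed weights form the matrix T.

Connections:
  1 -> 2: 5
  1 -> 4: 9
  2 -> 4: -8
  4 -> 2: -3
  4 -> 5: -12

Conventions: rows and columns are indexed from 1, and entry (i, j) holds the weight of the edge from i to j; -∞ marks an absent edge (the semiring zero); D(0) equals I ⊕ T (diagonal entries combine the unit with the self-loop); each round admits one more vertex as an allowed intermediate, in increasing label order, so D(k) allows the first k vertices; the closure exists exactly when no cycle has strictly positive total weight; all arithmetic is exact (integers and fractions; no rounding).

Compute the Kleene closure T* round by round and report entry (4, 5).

D(0):
  [0, 5, -∞, 9, -∞]
  [-∞, 0, -∞, -8, -∞]
  [-∞, -∞, 0, -∞, -∞]
  [-∞, -3, -∞, 0, -12]
  [-∞, -∞, -∞, -∞, 0]
D(1):
  [0, 5, -∞, 9, -∞]
  [-∞, 0, -∞, -8, -∞]
  [-∞, -∞, 0, -∞, -∞]
  [-∞, -3, -∞, 0, -12]
  [-∞, -∞, -∞, -∞, 0]
D(2):
  [0, 5, -∞, 9, -∞]
  [-∞, 0, -∞, -8, -∞]
  [-∞, -∞, 0, -∞, -∞]
  [-∞, -3, -∞, 0, -12]
  [-∞, -∞, -∞, -∞, 0]
D(3):
  [0, 5, -∞, 9, -∞]
  [-∞, 0, -∞, -8, -∞]
  [-∞, -∞, 0, -∞, -∞]
  [-∞, -3, -∞, 0, -12]
  [-∞, -∞, -∞, -∞, 0]
D(4):
  [0, 6, -∞, 9, -3]
  [-∞, 0, -∞, -8, -20]
  [-∞, -∞, 0, -∞, -∞]
  [-∞, -3, -∞, 0, -12]
  [-∞, -∞, -∞, -∞, 0]
D(5):
  [0, 6, -∞, 9, -3]
  [-∞, 0, -∞, -8, -20]
  [-∞, -∞, 0, -∞, -∞]
  [-∞, -3, -∞, 0, -12]
  [-∞, -∞, -∞, -∞, 0]
Answer: T*[4][5] = -12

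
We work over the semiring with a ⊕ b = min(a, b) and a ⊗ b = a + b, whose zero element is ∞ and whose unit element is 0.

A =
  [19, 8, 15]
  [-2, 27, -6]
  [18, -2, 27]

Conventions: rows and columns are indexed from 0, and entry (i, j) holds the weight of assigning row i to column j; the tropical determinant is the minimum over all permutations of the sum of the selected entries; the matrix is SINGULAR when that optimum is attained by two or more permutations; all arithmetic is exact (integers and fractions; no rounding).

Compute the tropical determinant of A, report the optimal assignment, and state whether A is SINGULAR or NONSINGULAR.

σ = (0, 1, 2): 19 + 27 + 27 = 73
σ = (0, 2, 1): 19 + (-6) + (-2) = 11
σ = (1, 0, 2): 8 + (-2) + 27 = 33
σ = (1, 2, 0): 8 + (-6) + 18 = 20
σ = (2, 0, 1): 15 + (-2) + (-2) = 11
σ = (2, 1, 0): 15 + 27 + 18 = 60
Optimal value attained by: σ = (0, 2, 1).
Answer: det⊕(A) = 11; verdict: SINGULAR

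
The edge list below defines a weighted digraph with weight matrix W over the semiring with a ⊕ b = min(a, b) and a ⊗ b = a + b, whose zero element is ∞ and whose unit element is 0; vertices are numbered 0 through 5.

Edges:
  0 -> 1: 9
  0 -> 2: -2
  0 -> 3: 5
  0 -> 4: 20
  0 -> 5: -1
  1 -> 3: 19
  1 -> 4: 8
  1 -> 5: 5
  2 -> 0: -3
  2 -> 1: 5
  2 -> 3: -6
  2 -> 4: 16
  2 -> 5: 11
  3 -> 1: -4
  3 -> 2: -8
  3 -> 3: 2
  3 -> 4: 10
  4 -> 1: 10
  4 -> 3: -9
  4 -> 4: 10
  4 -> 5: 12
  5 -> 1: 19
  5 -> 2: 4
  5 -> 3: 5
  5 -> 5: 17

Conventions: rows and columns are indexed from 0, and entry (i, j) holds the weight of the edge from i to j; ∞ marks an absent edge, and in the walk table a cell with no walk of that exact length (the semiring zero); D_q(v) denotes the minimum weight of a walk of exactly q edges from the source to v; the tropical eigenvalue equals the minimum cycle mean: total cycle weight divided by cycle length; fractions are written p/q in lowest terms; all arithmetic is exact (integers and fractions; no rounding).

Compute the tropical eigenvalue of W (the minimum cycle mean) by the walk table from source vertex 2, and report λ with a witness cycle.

q=0: [∞, ∞, 0, ∞, ∞, ∞]
q=1: [-3, 5, ∞, -6, 16, 11]
q=2: [∞, -10, -14, -4, 4, -4]
q=3: [-17, -9, -12, -20, -2, -5]
q=4: [-15, -24, -28, -18, -10, -18]
q=5: [-31, -23, -26, -34, -16, -19]
q=6: [-29, -38, -42, -32, -24, -32]
Optimal cycle mean attained by: cycle 2->3->2, total (-6) + (-8), length 2.
Answer: λ = -7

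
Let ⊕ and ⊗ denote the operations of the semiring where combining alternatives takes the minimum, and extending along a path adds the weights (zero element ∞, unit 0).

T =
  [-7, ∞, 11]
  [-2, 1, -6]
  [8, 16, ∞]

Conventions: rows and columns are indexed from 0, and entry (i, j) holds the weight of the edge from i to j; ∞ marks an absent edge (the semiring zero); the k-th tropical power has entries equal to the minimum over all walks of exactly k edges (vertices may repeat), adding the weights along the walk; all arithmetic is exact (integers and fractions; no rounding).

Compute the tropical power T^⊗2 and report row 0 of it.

T^⊗2:
  [-14, 27, 4]
  [-9, 2, -5]
  [1, 17, 10]
Answer: row 0 of T^⊗2 = [-14, 27, 4]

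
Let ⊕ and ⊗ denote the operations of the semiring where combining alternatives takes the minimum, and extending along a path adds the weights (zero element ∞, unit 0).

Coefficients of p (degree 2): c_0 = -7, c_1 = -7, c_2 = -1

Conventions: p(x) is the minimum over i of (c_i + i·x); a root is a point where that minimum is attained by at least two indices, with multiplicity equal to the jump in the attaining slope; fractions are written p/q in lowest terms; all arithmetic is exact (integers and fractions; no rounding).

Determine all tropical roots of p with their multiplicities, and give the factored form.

hull edge (i=0, c=-7) to (i=1, c=-7): slope 0, span 1
hull edge (i=1, c=-7) to (i=2, c=-1): slope 6, span 1
Factored form: p(x) = -1 ⊗ (x ⊕ (-6)) ⊗ (x ⊕ 0)
Answer: roots = -6 (mult 1), 0 (mult 1)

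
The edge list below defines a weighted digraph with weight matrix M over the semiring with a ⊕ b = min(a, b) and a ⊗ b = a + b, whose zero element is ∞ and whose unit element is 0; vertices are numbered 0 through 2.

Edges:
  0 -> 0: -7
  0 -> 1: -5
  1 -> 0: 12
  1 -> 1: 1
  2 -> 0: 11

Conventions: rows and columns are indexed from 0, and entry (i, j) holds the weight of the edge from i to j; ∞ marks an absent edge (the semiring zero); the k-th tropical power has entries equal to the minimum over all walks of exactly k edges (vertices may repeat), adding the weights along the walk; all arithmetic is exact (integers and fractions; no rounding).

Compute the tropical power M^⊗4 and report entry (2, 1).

M^⊗2:
  [-14, -12, ∞]
  [5, 2, ∞]
  [4, 6, ∞]
M^⊗3:
  [-21, -19, ∞]
  [-2, 0, ∞]
  [-3, -1, ∞]
M^⊗4:
  [-28, -26, ∞]
  [-9, -7, ∞]
  [-10, -8, ∞]
Key observation: the optimum is the walk 2->0->0->0->1, with weight 11 + (-7) + (-7) + (-5) = -8.
Optimal value attained by: walk 2->0->0->0->1.
Answer: (M^⊗4)[2][1] = -8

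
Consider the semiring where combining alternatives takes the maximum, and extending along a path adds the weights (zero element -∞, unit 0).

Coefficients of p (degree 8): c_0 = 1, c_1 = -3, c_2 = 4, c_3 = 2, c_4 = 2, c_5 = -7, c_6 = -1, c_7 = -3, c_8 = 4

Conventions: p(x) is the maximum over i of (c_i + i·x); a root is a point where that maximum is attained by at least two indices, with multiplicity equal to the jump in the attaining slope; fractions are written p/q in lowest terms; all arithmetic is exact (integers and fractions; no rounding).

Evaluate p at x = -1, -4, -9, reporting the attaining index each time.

p(-1) = max(1+0·(-1)=1, -3+1·(-1)=-4, 4+2·(-1)=2, 2+3·(-1)=-1, 2+4·(-1)=-2, -7+5·(-1)=-12, -1+6·(-1)=-7, -3+7·(-1)=-10, 4+8·(-1)=-4) = 2 (attained by i=2)
p(-4) = max(1+0·(-4)=1, -3+1·(-4)=-7, 4+2·(-4)=-4, 2+3·(-4)=-10, 2+4·(-4)=-14, -7+5·(-4)=-27, -1+6·(-4)=-25, -3+7·(-4)=-31, 4+8·(-4)=-28) = 1 (attained by i=0)
p(-9) = max(1+0·(-9)=1, -3+1·(-9)=-12, 4+2·(-9)=-14, 2+3·(-9)=-25, 2+4·(-9)=-34, -7+5·(-9)=-52, -1+6·(-9)=-55, -3+7·(-9)=-66, 4+8·(-9)=-68) = 1 (attained by i=0)
Answer: p(-1) = 2; p(-4) = 1; p(-9) = 1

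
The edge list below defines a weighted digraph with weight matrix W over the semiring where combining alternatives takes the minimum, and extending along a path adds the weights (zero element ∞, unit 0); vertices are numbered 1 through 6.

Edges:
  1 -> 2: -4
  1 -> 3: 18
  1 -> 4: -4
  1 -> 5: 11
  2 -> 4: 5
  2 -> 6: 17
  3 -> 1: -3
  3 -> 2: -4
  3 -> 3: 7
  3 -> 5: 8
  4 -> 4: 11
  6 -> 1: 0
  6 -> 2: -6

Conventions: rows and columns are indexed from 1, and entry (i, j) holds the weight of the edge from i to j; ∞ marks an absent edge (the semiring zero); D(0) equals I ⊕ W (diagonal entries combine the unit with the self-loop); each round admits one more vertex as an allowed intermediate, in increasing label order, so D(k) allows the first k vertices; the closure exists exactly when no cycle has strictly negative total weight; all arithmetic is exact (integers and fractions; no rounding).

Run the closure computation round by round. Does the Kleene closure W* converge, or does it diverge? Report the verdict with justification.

D(0):
  [0, -4, 18, -4, 11, ∞]
  [∞, 0, ∞, 5, ∞, 17]
  [-3, -4, 0, ∞, 8, ∞]
  [∞, ∞, ∞, 0, ∞, ∞]
  [∞, ∞, ∞, ∞, 0, ∞]
  [0, -6, ∞, ∞, ∞, 0]
D(1):
  [0, -4, 18, -4, 11, ∞]
  [∞, 0, ∞, 5, ∞, 17]
  [-3, -7, 0, -7, 8, ∞]
  [∞, ∞, ∞, 0, ∞, ∞]
  [∞, ∞, ∞, ∞, 0, ∞]
  [0, -6, 18, -4, 11, 0]
D(2):
  [0, -4, 18, -4, 11, 13]
  [∞, 0, ∞, 5, ∞, 17]
  [-3, -7, 0, -7, 8, 10]
  [∞, ∞, ∞, 0, ∞, ∞]
  [∞, ∞, ∞, ∞, 0, ∞]
  [0, -6, 18, -4, 11, 0]
D(3):
  [0, -4, 18, -4, 11, 13]
  [∞, 0, ∞, 5, ∞, 17]
  [-3, -7, 0, -7, 8, 10]
  [∞, ∞, ∞, 0, ∞, ∞]
  [∞, ∞, ∞, ∞, 0, ∞]
  [0, -6, 18, -4, 11, 0]
D(4):
  [0, -4, 18, -4, 11, 13]
  [∞, 0, ∞, 5, ∞, 17]
  [-3, -7, 0, -7, 8, 10]
  [∞, ∞, ∞, 0, ∞, ∞]
  [∞, ∞, ∞, ∞, 0, ∞]
  [0, -6, 18, -4, 11, 0]
D(5):
  [0, -4, 18, -4, 11, 13]
  [∞, 0, ∞, 5, ∞, 17]
  [-3, -7, 0, -7, 8, 10]
  [∞, ∞, ∞, 0, ∞, ∞]
  [∞, ∞, ∞, ∞, 0, ∞]
  [0, -6, 18, -4, 11, 0]
D(6):
  [0, -4, 18, -4, 11, 13]
  [17, 0, 35, 5, 28, 17]
  [-3, -7, 0, -7, 8, 10]
  [∞, ∞, ∞, 0, ∞, ∞]
  [∞, ∞, ∞, ∞, 0, ∞]
  [0, -6, 18, -4, 11, 0]
Key observation: every diagonal entry stays at the unit through all rounds, so no improving cycle exists.
Answer: CONVERGES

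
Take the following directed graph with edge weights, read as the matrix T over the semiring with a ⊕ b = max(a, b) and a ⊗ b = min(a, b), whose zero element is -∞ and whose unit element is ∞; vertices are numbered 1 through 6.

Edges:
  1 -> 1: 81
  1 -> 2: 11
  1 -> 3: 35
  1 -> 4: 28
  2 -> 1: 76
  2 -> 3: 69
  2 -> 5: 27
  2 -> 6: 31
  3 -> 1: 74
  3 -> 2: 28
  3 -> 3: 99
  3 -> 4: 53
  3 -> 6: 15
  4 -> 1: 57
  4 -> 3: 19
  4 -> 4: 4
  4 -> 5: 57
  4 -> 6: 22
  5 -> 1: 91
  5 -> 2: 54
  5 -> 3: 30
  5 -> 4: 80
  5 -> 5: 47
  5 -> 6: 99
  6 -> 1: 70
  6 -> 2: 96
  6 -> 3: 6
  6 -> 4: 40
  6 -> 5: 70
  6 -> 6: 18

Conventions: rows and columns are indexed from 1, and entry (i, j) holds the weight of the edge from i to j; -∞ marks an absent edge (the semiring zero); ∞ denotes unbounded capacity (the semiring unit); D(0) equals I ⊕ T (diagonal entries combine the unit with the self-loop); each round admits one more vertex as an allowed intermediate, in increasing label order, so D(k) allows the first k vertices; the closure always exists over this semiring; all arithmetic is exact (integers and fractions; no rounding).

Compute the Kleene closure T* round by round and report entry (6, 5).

D(0):
  [∞, 11, 35, 28, -∞, -∞]
  [76, ∞, 69, -∞, 27, 31]
  [74, 28, ∞, 53, -∞, 15]
  [57, -∞, 19, ∞, 57, 22]
  [91, 54, 30, 80, ∞, 99]
  [70, 96, 6, 40, 70, ∞]
D(1):
  [∞, 11, 35, 28, -∞, -∞]
  [76, ∞, 69, 28, 27, 31]
  [74, 28, ∞, 53, -∞, 15]
  [57, 11, 35, ∞, 57, 22]
  [91, 54, 35, 80, ∞, 99]
  [70, 96, 35, 40, 70, ∞]
D(2):
  [∞, 11, 35, 28, 11, 11]
  [76, ∞, 69, 28, 27, 31]
  [74, 28, ∞, 53, 27, 28]
  [57, 11, 35, ∞, 57, 22]
  [91, 54, 54, 80, ∞, 99]
  [76, 96, 69, 40, 70, ∞]
D(3):
  [∞, 28, 35, 35, 27, 28]
  [76, ∞, 69, 53, 27, 31]
  [74, 28, ∞, 53, 27, 28]
  [57, 28, 35, ∞, 57, 28]
  [91, 54, 54, 80, ∞, 99]
  [76, 96, 69, 53, 70, ∞]
D(4):
  [∞, 28, 35, 35, 35, 28]
  [76, ∞, 69, 53, 53, 31]
  [74, 28, ∞, 53, 53, 28]
  [57, 28, 35, ∞, 57, 28]
  [91, 54, 54, 80, ∞, 99]
  [76, 96, 69, 53, 70, ∞]
D(5):
  [∞, 35, 35, 35, 35, 35]
  [76, ∞, 69, 53, 53, 53]
  [74, 53, ∞, 53, 53, 53]
  [57, 54, 54, ∞, 57, 57]
  [91, 54, 54, 80, ∞, 99]
  [76, 96, 69, 70, 70, ∞]
D(6):
  [∞, 35, 35, 35, 35, 35]
  [76, ∞, 69, 53, 53, 53]
  [74, 53, ∞, 53, 53, 53]
  [57, 57, 57, ∞, 57, 57]
  [91, 96, 69, 80, ∞, 99]
  [76, 96, 69, 70, 70, ∞]
Answer: T*[6][5] = 70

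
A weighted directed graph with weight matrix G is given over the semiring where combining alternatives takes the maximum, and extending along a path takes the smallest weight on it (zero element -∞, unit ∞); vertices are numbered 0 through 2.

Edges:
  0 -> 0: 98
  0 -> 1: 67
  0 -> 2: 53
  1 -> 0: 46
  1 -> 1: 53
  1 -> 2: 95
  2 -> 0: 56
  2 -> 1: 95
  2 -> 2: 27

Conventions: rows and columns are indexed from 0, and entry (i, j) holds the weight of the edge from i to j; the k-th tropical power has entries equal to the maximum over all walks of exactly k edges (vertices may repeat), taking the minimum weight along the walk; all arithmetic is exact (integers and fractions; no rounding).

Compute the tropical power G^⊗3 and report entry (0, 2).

G^⊗2:
  [98, 67, 67]
  [56, 95, 53]
  [56, 56, 95]
G^⊗3:
  [98, 67, 67]
  [56, 56, 95]
  [56, 95, 56]
Key observation: the optimum is the walk 0->0->1->2, with weight 98 min 67 min 95 = 67.
Optimal value attained by: walk 0->0->1->2.
Answer: (G^⊗3)[0][2] = 67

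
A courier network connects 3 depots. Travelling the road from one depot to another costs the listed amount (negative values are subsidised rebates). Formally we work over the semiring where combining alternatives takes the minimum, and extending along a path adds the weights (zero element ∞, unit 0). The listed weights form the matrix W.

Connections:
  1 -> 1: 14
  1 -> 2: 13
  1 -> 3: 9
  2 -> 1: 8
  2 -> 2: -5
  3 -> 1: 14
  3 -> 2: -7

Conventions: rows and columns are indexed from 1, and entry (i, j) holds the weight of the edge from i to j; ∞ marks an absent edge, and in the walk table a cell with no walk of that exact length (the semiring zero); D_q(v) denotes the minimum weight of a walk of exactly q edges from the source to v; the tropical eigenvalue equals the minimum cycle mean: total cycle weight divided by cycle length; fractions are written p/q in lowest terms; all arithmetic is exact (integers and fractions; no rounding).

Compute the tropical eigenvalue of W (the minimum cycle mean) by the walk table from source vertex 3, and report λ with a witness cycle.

q=0: [∞, ∞, 0]
q=1: [14, -7, ∞]
q=2: [1, -12, 23]
q=3: [-4, -17, 10]
Optimal cycle mean attained by: cycle 2->2, total (-5), length 1.
Answer: λ = -5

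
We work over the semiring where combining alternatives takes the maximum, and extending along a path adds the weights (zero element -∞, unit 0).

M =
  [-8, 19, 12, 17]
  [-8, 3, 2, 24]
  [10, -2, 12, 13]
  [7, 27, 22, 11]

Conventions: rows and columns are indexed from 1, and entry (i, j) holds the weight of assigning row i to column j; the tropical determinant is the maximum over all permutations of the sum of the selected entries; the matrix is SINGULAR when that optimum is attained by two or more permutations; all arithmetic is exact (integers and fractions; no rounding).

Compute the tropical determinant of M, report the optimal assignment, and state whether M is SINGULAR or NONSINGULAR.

σ = (1, 2, 3, 4): (-8) + 3 + 12 + 11 = 18
σ = (1, 2, 4, 3): (-8) + 3 + 13 + 22 = 30
σ = (1, 3, 2, 4): (-8) + 2 + (-2) + 11 = 3
σ = (1, 3, 4, 2): (-8) + 2 + 13 + 27 = 34
σ = (1, 4, 2, 3): (-8) + 24 + (-2) + 22 = 36
σ = (1, 4, 3, 2): (-8) + 24 + 12 + 27 = 55
σ = (2, 1, 3, 4): 19 + (-8) + 12 + 11 = 34
σ = (2, 1, 4, 3): 19 + (-8) + 13 + 22 = 46
σ = (2, 3, 1, 4): 19 + 2 + 10 + 11 = 42
σ = (2, 3, 4, 1): 19 + 2 + 13 + 7 = 41
σ = (2, 4, 1, 3): 19 + 24 + 10 + 22 = 75
σ = (2, 4, 3, 1): 19 + 24 + 12 + 7 = 62
σ = (3, 1, 2, 4): 12 + (-8) + (-2) + 11 = 13
σ = (3, 1, 4, 2): 12 + (-8) + 13 + 27 = 44
σ = (3, 2, 1, 4): 12 + 3 + 10 + 11 = 36
σ = (3, 2, 4, 1): 12 + 3 + 13 + 7 = 35
σ = (3, 4, 1, 2): 12 + 24 + 10 + 27 = 73
σ = (3, 4, 2, 1): 12 + 24 + (-2) + 7 = 41
σ = (4, 1, 2, 3): 17 + (-8) + (-2) + 22 = 29
σ = (4, 1, 3, 2): 17 + (-8) + 12 + 27 = 48
σ = (4, 2, 1, 3): 17 + 3 + 10 + 22 = 52
σ = (4, 2, 3, 1): 17 + 3 + 12 + 7 = 39
σ = (4, 3, 1, 2): 17 + 2 + 10 + 27 = 56
σ = (4, 3, 2, 1): 17 + 2 + (-2) + 7 = 24
Optimal value attained by: σ = (2, 4, 1, 3).
Answer: det⊕(M) = 75; verdict: NONSINGULAR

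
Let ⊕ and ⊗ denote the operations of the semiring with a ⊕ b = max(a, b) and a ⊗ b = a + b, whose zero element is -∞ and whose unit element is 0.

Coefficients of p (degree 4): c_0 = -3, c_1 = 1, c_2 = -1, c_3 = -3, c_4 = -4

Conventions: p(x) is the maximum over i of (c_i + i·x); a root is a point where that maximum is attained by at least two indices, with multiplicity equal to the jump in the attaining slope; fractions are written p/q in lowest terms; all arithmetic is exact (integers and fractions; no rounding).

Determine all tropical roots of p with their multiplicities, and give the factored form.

hull edge (i=0, c=-3) to (i=1, c=1): slope 4, span 1
hull edge (i=1, c=1) to (i=4, c=-4): slope -5/3, span 3
Factored form: p(x) = -4 ⊗ (x ⊕ (-4)) ⊗ (x ⊕ 5/3) ⊗ (x ⊕ 5/3) ⊗ (x ⊕ 5/3)
Answer: roots = -4 (mult 1), 5/3 (mult 3)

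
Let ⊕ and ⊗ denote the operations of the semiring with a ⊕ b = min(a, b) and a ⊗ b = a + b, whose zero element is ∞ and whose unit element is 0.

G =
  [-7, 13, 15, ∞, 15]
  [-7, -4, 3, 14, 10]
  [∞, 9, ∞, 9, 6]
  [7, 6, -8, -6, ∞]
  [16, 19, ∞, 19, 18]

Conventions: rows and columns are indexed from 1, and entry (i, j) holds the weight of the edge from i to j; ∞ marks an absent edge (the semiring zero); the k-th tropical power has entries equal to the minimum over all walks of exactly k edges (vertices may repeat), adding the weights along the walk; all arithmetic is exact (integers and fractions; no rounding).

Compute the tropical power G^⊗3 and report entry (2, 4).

G^⊗2:
  [-14, 6, 8, 24, 8]
  [-14, -8, -1, 8, 6]
  [2, 5, 1, 3, 19]
  [-1, 0, -14, -12, -2]
  [9, 15, 11, 13, 29]
G^⊗3:
  [-21, -1, 1, 17, 1]
  [-21, -12, -5, 2, 1]
  [-5, 1, -5, -3, 7]
  [-8, -6, -20, -18, -8]
  [2, 11, 5, 7, 17]
Key observation: the optimum is the walk 2->4->4->4, with weight 14 + (-6) + (-6) = 2.
Optimal value attained by: walk 2->4->4->4.
Answer: (G^⊗3)[2][4] = 2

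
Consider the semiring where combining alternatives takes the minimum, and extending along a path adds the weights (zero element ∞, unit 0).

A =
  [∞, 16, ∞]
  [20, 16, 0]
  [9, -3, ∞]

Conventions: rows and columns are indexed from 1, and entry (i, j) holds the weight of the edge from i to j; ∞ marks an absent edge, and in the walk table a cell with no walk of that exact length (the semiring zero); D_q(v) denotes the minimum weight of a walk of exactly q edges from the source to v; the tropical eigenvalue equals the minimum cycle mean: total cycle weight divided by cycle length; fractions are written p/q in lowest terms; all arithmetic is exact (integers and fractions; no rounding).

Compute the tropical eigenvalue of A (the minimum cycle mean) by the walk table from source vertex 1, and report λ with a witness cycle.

q=0: [0, ∞, ∞]
q=1: [∞, 16, ∞]
q=2: [36, 32, 16]
q=3: [25, 13, 32]
Optimal cycle mean attained by: cycle 2->3->2, total 0 + (-3), length 2.
Answer: λ = -3/2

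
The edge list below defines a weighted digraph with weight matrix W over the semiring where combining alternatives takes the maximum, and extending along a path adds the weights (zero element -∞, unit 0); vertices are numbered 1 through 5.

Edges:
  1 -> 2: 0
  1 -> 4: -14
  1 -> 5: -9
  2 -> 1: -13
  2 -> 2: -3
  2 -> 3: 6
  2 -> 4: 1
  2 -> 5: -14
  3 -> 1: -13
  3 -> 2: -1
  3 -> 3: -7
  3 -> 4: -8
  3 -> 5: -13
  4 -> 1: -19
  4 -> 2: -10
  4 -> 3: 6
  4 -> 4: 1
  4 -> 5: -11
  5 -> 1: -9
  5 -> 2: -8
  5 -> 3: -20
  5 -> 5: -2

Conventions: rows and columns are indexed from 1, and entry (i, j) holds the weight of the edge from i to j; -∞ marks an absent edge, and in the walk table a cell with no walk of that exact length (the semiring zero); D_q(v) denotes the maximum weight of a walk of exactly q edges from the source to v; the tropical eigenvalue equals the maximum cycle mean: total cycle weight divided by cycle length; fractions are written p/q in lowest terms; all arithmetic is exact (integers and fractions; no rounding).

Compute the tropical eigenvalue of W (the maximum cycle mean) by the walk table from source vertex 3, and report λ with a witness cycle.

q=0: [-∞, -∞, 0, -∞, -∞]
q=1: [-13, -1, -7, -8, -13]
q=2: [-14, -4, 5, 0, -15]
q=3: [-8, 4, 6, 1, -8]
q=4: [-7, 5, 10, 5, -7]
q=5: [-3, 9, 11, 6, -3]
Optimal cycle mean attained by: cycle 2->3->2, total 6 + (-1), length 2.
Answer: λ = 5/2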